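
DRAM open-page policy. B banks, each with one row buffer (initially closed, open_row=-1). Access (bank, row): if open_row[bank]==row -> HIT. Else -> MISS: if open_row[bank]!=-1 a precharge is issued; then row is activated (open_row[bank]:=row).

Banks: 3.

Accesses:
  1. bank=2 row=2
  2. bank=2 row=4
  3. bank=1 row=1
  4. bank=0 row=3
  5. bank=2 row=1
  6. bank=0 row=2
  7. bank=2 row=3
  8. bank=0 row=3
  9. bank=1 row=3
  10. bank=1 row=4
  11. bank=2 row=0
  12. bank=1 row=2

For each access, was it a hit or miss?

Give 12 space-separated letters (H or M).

Answer: M M M M M M M M M M M M

Derivation:
Acc 1: bank2 row2 -> MISS (open row2); precharges=0
Acc 2: bank2 row4 -> MISS (open row4); precharges=1
Acc 3: bank1 row1 -> MISS (open row1); precharges=1
Acc 4: bank0 row3 -> MISS (open row3); precharges=1
Acc 5: bank2 row1 -> MISS (open row1); precharges=2
Acc 6: bank0 row2 -> MISS (open row2); precharges=3
Acc 7: bank2 row3 -> MISS (open row3); precharges=4
Acc 8: bank0 row3 -> MISS (open row3); precharges=5
Acc 9: bank1 row3 -> MISS (open row3); precharges=6
Acc 10: bank1 row4 -> MISS (open row4); precharges=7
Acc 11: bank2 row0 -> MISS (open row0); precharges=8
Acc 12: bank1 row2 -> MISS (open row2); precharges=9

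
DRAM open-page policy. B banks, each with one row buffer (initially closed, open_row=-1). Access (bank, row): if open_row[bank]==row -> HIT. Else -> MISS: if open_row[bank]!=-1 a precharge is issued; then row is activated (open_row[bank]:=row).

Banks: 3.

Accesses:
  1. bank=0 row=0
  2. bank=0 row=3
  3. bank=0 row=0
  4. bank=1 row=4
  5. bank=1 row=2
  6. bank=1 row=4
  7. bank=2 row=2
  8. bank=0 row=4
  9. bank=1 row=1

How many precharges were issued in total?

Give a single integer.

Acc 1: bank0 row0 -> MISS (open row0); precharges=0
Acc 2: bank0 row3 -> MISS (open row3); precharges=1
Acc 3: bank0 row0 -> MISS (open row0); precharges=2
Acc 4: bank1 row4 -> MISS (open row4); precharges=2
Acc 5: bank1 row2 -> MISS (open row2); precharges=3
Acc 6: bank1 row4 -> MISS (open row4); precharges=4
Acc 7: bank2 row2 -> MISS (open row2); precharges=4
Acc 8: bank0 row4 -> MISS (open row4); precharges=5
Acc 9: bank1 row1 -> MISS (open row1); precharges=6

Answer: 6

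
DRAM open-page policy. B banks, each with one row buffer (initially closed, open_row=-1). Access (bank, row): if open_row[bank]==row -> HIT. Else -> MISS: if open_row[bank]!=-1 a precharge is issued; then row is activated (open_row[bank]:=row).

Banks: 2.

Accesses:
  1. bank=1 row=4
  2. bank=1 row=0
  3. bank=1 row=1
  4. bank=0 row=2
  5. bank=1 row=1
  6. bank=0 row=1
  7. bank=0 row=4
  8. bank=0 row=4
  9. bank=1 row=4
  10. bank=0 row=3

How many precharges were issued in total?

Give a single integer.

Acc 1: bank1 row4 -> MISS (open row4); precharges=0
Acc 2: bank1 row0 -> MISS (open row0); precharges=1
Acc 3: bank1 row1 -> MISS (open row1); precharges=2
Acc 4: bank0 row2 -> MISS (open row2); precharges=2
Acc 5: bank1 row1 -> HIT
Acc 6: bank0 row1 -> MISS (open row1); precharges=3
Acc 7: bank0 row4 -> MISS (open row4); precharges=4
Acc 8: bank0 row4 -> HIT
Acc 9: bank1 row4 -> MISS (open row4); precharges=5
Acc 10: bank0 row3 -> MISS (open row3); precharges=6

Answer: 6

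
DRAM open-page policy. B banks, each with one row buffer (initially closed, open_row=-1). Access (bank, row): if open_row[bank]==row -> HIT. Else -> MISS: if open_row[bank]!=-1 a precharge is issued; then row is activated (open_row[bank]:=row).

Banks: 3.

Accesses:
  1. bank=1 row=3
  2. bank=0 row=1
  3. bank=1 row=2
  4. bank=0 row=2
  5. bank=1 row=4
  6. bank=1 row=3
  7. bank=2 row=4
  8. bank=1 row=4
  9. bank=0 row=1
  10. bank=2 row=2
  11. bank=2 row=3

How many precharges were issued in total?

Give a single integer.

Answer: 8

Derivation:
Acc 1: bank1 row3 -> MISS (open row3); precharges=0
Acc 2: bank0 row1 -> MISS (open row1); precharges=0
Acc 3: bank1 row2 -> MISS (open row2); precharges=1
Acc 4: bank0 row2 -> MISS (open row2); precharges=2
Acc 5: bank1 row4 -> MISS (open row4); precharges=3
Acc 6: bank1 row3 -> MISS (open row3); precharges=4
Acc 7: bank2 row4 -> MISS (open row4); precharges=4
Acc 8: bank1 row4 -> MISS (open row4); precharges=5
Acc 9: bank0 row1 -> MISS (open row1); precharges=6
Acc 10: bank2 row2 -> MISS (open row2); precharges=7
Acc 11: bank2 row3 -> MISS (open row3); precharges=8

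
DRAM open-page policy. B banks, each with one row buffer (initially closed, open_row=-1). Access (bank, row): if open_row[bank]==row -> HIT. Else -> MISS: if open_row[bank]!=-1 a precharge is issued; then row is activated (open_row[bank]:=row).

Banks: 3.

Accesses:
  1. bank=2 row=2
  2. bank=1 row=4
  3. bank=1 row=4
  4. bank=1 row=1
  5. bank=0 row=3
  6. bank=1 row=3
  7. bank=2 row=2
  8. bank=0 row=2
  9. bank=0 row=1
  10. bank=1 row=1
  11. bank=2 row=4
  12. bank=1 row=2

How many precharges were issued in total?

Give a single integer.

Acc 1: bank2 row2 -> MISS (open row2); precharges=0
Acc 2: bank1 row4 -> MISS (open row4); precharges=0
Acc 3: bank1 row4 -> HIT
Acc 4: bank1 row1 -> MISS (open row1); precharges=1
Acc 5: bank0 row3 -> MISS (open row3); precharges=1
Acc 6: bank1 row3 -> MISS (open row3); precharges=2
Acc 7: bank2 row2 -> HIT
Acc 8: bank0 row2 -> MISS (open row2); precharges=3
Acc 9: bank0 row1 -> MISS (open row1); precharges=4
Acc 10: bank1 row1 -> MISS (open row1); precharges=5
Acc 11: bank2 row4 -> MISS (open row4); precharges=6
Acc 12: bank1 row2 -> MISS (open row2); precharges=7

Answer: 7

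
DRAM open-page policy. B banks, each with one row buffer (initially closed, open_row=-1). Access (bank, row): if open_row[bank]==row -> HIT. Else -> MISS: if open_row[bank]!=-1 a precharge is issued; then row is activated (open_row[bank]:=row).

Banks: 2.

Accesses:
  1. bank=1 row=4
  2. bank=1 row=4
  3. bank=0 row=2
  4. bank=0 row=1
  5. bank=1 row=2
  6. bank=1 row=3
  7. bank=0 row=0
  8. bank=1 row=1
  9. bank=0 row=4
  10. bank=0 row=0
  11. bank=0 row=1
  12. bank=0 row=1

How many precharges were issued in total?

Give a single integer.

Acc 1: bank1 row4 -> MISS (open row4); precharges=0
Acc 2: bank1 row4 -> HIT
Acc 3: bank0 row2 -> MISS (open row2); precharges=0
Acc 4: bank0 row1 -> MISS (open row1); precharges=1
Acc 5: bank1 row2 -> MISS (open row2); precharges=2
Acc 6: bank1 row3 -> MISS (open row3); precharges=3
Acc 7: bank0 row0 -> MISS (open row0); precharges=4
Acc 8: bank1 row1 -> MISS (open row1); precharges=5
Acc 9: bank0 row4 -> MISS (open row4); precharges=6
Acc 10: bank0 row0 -> MISS (open row0); precharges=7
Acc 11: bank0 row1 -> MISS (open row1); precharges=8
Acc 12: bank0 row1 -> HIT

Answer: 8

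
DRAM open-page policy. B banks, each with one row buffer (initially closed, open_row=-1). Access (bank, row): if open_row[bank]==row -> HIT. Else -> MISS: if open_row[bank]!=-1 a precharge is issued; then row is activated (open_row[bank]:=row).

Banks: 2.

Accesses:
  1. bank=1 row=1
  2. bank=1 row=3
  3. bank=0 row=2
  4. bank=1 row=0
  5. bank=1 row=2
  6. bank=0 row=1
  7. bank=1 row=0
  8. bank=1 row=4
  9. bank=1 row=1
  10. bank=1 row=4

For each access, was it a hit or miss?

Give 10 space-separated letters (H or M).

Answer: M M M M M M M M M M

Derivation:
Acc 1: bank1 row1 -> MISS (open row1); precharges=0
Acc 2: bank1 row3 -> MISS (open row3); precharges=1
Acc 3: bank0 row2 -> MISS (open row2); precharges=1
Acc 4: bank1 row0 -> MISS (open row0); precharges=2
Acc 5: bank1 row2 -> MISS (open row2); precharges=3
Acc 6: bank0 row1 -> MISS (open row1); precharges=4
Acc 7: bank1 row0 -> MISS (open row0); precharges=5
Acc 8: bank1 row4 -> MISS (open row4); precharges=6
Acc 9: bank1 row1 -> MISS (open row1); precharges=7
Acc 10: bank1 row4 -> MISS (open row4); precharges=8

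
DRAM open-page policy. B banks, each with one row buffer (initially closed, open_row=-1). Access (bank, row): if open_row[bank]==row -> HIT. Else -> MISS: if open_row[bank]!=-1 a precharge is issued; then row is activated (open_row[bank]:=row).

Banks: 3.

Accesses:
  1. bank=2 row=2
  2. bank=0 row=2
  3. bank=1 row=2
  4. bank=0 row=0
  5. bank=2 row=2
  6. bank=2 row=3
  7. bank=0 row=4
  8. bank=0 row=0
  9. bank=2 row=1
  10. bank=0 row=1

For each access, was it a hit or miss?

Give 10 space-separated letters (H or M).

Answer: M M M M H M M M M M

Derivation:
Acc 1: bank2 row2 -> MISS (open row2); precharges=0
Acc 2: bank0 row2 -> MISS (open row2); precharges=0
Acc 3: bank1 row2 -> MISS (open row2); precharges=0
Acc 4: bank0 row0 -> MISS (open row0); precharges=1
Acc 5: bank2 row2 -> HIT
Acc 6: bank2 row3 -> MISS (open row3); precharges=2
Acc 7: bank0 row4 -> MISS (open row4); precharges=3
Acc 8: bank0 row0 -> MISS (open row0); precharges=4
Acc 9: bank2 row1 -> MISS (open row1); precharges=5
Acc 10: bank0 row1 -> MISS (open row1); precharges=6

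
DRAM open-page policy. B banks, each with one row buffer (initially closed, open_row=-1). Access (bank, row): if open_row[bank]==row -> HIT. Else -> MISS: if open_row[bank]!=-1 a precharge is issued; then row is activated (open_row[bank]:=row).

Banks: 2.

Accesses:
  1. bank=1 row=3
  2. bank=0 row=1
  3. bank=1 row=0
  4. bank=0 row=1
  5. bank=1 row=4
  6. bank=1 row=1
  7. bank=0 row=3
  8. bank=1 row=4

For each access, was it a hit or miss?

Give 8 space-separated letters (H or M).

Answer: M M M H M M M M

Derivation:
Acc 1: bank1 row3 -> MISS (open row3); precharges=0
Acc 2: bank0 row1 -> MISS (open row1); precharges=0
Acc 3: bank1 row0 -> MISS (open row0); precharges=1
Acc 4: bank0 row1 -> HIT
Acc 5: bank1 row4 -> MISS (open row4); precharges=2
Acc 6: bank1 row1 -> MISS (open row1); precharges=3
Acc 7: bank0 row3 -> MISS (open row3); precharges=4
Acc 8: bank1 row4 -> MISS (open row4); precharges=5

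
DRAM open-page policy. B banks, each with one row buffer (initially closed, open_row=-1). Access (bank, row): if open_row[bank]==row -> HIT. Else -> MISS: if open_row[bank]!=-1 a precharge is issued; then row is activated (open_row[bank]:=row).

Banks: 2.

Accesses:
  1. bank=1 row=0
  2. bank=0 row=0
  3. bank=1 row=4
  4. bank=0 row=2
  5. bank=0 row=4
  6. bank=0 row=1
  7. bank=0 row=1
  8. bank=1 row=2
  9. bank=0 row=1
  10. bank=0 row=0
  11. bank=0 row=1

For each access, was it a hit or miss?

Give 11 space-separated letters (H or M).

Acc 1: bank1 row0 -> MISS (open row0); precharges=0
Acc 2: bank0 row0 -> MISS (open row0); precharges=0
Acc 3: bank1 row4 -> MISS (open row4); precharges=1
Acc 4: bank0 row2 -> MISS (open row2); precharges=2
Acc 5: bank0 row4 -> MISS (open row4); precharges=3
Acc 6: bank0 row1 -> MISS (open row1); precharges=4
Acc 7: bank0 row1 -> HIT
Acc 8: bank1 row2 -> MISS (open row2); precharges=5
Acc 9: bank0 row1 -> HIT
Acc 10: bank0 row0 -> MISS (open row0); precharges=6
Acc 11: bank0 row1 -> MISS (open row1); precharges=7

Answer: M M M M M M H M H M M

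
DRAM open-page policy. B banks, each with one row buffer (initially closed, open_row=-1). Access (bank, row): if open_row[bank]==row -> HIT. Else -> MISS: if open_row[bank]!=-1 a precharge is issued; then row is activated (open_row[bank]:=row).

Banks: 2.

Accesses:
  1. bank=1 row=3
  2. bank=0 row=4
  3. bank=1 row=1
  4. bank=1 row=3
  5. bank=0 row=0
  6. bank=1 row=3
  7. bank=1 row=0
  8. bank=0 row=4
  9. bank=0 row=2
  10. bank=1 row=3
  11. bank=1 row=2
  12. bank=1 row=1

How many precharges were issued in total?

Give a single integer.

Acc 1: bank1 row3 -> MISS (open row3); precharges=0
Acc 2: bank0 row4 -> MISS (open row4); precharges=0
Acc 3: bank1 row1 -> MISS (open row1); precharges=1
Acc 4: bank1 row3 -> MISS (open row3); precharges=2
Acc 5: bank0 row0 -> MISS (open row0); precharges=3
Acc 6: bank1 row3 -> HIT
Acc 7: bank1 row0 -> MISS (open row0); precharges=4
Acc 8: bank0 row4 -> MISS (open row4); precharges=5
Acc 9: bank0 row2 -> MISS (open row2); precharges=6
Acc 10: bank1 row3 -> MISS (open row3); precharges=7
Acc 11: bank1 row2 -> MISS (open row2); precharges=8
Acc 12: bank1 row1 -> MISS (open row1); precharges=9

Answer: 9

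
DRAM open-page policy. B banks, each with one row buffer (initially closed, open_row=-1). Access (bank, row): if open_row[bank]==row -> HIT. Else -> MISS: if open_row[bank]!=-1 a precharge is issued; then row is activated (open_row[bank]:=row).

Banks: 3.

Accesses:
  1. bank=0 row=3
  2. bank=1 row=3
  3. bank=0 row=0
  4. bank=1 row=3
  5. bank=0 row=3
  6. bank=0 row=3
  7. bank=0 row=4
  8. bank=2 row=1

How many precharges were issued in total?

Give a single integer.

Acc 1: bank0 row3 -> MISS (open row3); precharges=0
Acc 2: bank1 row3 -> MISS (open row3); precharges=0
Acc 3: bank0 row0 -> MISS (open row0); precharges=1
Acc 4: bank1 row3 -> HIT
Acc 5: bank0 row3 -> MISS (open row3); precharges=2
Acc 6: bank0 row3 -> HIT
Acc 7: bank0 row4 -> MISS (open row4); precharges=3
Acc 8: bank2 row1 -> MISS (open row1); precharges=3

Answer: 3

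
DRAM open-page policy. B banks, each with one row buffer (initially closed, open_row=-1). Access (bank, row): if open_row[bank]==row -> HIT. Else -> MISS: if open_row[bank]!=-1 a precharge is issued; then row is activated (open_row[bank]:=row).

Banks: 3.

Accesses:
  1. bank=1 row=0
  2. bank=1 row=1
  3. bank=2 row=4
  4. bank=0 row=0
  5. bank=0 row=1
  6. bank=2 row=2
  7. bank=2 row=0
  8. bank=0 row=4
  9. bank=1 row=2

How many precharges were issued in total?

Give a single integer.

Answer: 6

Derivation:
Acc 1: bank1 row0 -> MISS (open row0); precharges=0
Acc 2: bank1 row1 -> MISS (open row1); precharges=1
Acc 3: bank2 row4 -> MISS (open row4); precharges=1
Acc 4: bank0 row0 -> MISS (open row0); precharges=1
Acc 5: bank0 row1 -> MISS (open row1); precharges=2
Acc 6: bank2 row2 -> MISS (open row2); precharges=3
Acc 7: bank2 row0 -> MISS (open row0); precharges=4
Acc 8: bank0 row4 -> MISS (open row4); precharges=5
Acc 9: bank1 row2 -> MISS (open row2); precharges=6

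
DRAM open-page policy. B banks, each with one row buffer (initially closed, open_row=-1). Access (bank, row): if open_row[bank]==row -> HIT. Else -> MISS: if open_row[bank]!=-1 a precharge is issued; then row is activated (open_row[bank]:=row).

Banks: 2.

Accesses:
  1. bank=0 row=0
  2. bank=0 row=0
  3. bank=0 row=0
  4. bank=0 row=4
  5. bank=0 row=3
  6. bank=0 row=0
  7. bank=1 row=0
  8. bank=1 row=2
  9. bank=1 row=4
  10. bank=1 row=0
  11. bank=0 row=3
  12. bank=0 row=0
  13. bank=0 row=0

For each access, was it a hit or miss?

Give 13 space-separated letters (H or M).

Answer: M H H M M M M M M M M M H

Derivation:
Acc 1: bank0 row0 -> MISS (open row0); precharges=0
Acc 2: bank0 row0 -> HIT
Acc 3: bank0 row0 -> HIT
Acc 4: bank0 row4 -> MISS (open row4); precharges=1
Acc 5: bank0 row3 -> MISS (open row3); precharges=2
Acc 6: bank0 row0 -> MISS (open row0); precharges=3
Acc 7: bank1 row0 -> MISS (open row0); precharges=3
Acc 8: bank1 row2 -> MISS (open row2); precharges=4
Acc 9: bank1 row4 -> MISS (open row4); precharges=5
Acc 10: bank1 row0 -> MISS (open row0); precharges=6
Acc 11: bank0 row3 -> MISS (open row3); precharges=7
Acc 12: bank0 row0 -> MISS (open row0); precharges=8
Acc 13: bank0 row0 -> HIT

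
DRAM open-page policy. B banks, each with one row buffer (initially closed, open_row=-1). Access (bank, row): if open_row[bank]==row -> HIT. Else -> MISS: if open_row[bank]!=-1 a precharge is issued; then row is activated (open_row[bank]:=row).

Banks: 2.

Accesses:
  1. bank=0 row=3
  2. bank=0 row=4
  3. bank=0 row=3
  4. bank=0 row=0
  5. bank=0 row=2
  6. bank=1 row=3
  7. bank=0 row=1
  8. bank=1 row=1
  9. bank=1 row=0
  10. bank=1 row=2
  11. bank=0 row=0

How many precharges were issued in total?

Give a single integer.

Acc 1: bank0 row3 -> MISS (open row3); precharges=0
Acc 2: bank0 row4 -> MISS (open row4); precharges=1
Acc 3: bank0 row3 -> MISS (open row3); precharges=2
Acc 4: bank0 row0 -> MISS (open row0); precharges=3
Acc 5: bank0 row2 -> MISS (open row2); precharges=4
Acc 6: bank1 row3 -> MISS (open row3); precharges=4
Acc 7: bank0 row1 -> MISS (open row1); precharges=5
Acc 8: bank1 row1 -> MISS (open row1); precharges=6
Acc 9: bank1 row0 -> MISS (open row0); precharges=7
Acc 10: bank1 row2 -> MISS (open row2); precharges=8
Acc 11: bank0 row0 -> MISS (open row0); precharges=9

Answer: 9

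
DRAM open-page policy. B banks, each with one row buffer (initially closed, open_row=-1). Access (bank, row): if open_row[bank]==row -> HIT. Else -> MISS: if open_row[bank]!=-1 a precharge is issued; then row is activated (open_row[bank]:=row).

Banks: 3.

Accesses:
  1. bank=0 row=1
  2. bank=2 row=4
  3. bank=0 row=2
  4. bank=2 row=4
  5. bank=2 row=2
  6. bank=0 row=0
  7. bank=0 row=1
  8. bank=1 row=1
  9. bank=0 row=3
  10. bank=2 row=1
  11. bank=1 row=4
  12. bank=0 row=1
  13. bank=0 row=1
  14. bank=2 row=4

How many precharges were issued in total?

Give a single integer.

Answer: 9

Derivation:
Acc 1: bank0 row1 -> MISS (open row1); precharges=0
Acc 2: bank2 row4 -> MISS (open row4); precharges=0
Acc 3: bank0 row2 -> MISS (open row2); precharges=1
Acc 4: bank2 row4 -> HIT
Acc 5: bank2 row2 -> MISS (open row2); precharges=2
Acc 6: bank0 row0 -> MISS (open row0); precharges=3
Acc 7: bank0 row1 -> MISS (open row1); precharges=4
Acc 8: bank1 row1 -> MISS (open row1); precharges=4
Acc 9: bank0 row3 -> MISS (open row3); precharges=5
Acc 10: bank2 row1 -> MISS (open row1); precharges=6
Acc 11: bank1 row4 -> MISS (open row4); precharges=7
Acc 12: bank0 row1 -> MISS (open row1); precharges=8
Acc 13: bank0 row1 -> HIT
Acc 14: bank2 row4 -> MISS (open row4); precharges=9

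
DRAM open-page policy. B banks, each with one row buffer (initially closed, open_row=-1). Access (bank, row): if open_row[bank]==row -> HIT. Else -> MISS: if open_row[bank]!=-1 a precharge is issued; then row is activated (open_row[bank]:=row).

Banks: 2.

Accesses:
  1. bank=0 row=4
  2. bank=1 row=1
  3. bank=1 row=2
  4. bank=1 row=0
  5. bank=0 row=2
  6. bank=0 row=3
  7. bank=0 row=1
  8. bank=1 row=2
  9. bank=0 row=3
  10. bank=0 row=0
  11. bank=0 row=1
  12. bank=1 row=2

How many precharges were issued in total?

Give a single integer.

Acc 1: bank0 row4 -> MISS (open row4); precharges=0
Acc 2: bank1 row1 -> MISS (open row1); precharges=0
Acc 3: bank1 row2 -> MISS (open row2); precharges=1
Acc 4: bank1 row0 -> MISS (open row0); precharges=2
Acc 5: bank0 row2 -> MISS (open row2); precharges=3
Acc 6: bank0 row3 -> MISS (open row3); precharges=4
Acc 7: bank0 row1 -> MISS (open row1); precharges=5
Acc 8: bank1 row2 -> MISS (open row2); precharges=6
Acc 9: bank0 row3 -> MISS (open row3); precharges=7
Acc 10: bank0 row0 -> MISS (open row0); precharges=8
Acc 11: bank0 row1 -> MISS (open row1); precharges=9
Acc 12: bank1 row2 -> HIT

Answer: 9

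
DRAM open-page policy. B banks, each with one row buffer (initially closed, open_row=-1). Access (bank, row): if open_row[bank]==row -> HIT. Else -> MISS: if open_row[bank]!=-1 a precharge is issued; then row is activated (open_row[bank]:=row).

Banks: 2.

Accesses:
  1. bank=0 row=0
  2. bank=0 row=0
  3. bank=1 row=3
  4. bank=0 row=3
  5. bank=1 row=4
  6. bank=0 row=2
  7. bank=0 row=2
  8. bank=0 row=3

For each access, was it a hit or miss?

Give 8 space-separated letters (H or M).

Answer: M H M M M M H M

Derivation:
Acc 1: bank0 row0 -> MISS (open row0); precharges=0
Acc 2: bank0 row0 -> HIT
Acc 3: bank1 row3 -> MISS (open row3); precharges=0
Acc 4: bank0 row3 -> MISS (open row3); precharges=1
Acc 5: bank1 row4 -> MISS (open row4); precharges=2
Acc 6: bank0 row2 -> MISS (open row2); precharges=3
Acc 7: bank0 row2 -> HIT
Acc 8: bank0 row3 -> MISS (open row3); precharges=4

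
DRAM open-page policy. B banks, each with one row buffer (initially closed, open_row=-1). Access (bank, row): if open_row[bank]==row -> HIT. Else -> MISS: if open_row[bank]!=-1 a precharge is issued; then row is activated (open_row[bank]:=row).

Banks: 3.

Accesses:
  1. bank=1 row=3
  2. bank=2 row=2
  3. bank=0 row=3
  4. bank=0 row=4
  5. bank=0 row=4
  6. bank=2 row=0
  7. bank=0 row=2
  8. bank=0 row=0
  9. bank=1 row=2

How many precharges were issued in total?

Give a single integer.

Acc 1: bank1 row3 -> MISS (open row3); precharges=0
Acc 2: bank2 row2 -> MISS (open row2); precharges=0
Acc 3: bank0 row3 -> MISS (open row3); precharges=0
Acc 4: bank0 row4 -> MISS (open row4); precharges=1
Acc 5: bank0 row4 -> HIT
Acc 6: bank2 row0 -> MISS (open row0); precharges=2
Acc 7: bank0 row2 -> MISS (open row2); precharges=3
Acc 8: bank0 row0 -> MISS (open row0); precharges=4
Acc 9: bank1 row2 -> MISS (open row2); precharges=5

Answer: 5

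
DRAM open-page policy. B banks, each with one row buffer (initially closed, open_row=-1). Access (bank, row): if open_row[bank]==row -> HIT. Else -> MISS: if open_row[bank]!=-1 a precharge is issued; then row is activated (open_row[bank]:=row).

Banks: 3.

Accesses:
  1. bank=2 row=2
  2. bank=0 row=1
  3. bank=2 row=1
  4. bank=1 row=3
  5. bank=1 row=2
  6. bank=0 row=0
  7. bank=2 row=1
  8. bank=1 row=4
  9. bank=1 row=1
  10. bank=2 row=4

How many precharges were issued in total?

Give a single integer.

Acc 1: bank2 row2 -> MISS (open row2); precharges=0
Acc 2: bank0 row1 -> MISS (open row1); precharges=0
Acc 3: bank2 row1 -> MISS (open row1); precharges=1
Acc 4: bank1 row3 -> MISS (open row3); precharges=1
Acc 5: bank1 row2 -> MISS (open row2); precharges=2
Acc 6: bank0 row0 -> MISS (open row0); precharges=3
Acc 7: bank2 row1 -> HIT
Acc 8: bank1 row4 -> MISS (open row4); precharges=4
Acc 9: bank1 row1 -> MISS (open row1); precharges=5
Acc 10: bank2 row4 -> MISS (open row4); precharges=6

Answer: 6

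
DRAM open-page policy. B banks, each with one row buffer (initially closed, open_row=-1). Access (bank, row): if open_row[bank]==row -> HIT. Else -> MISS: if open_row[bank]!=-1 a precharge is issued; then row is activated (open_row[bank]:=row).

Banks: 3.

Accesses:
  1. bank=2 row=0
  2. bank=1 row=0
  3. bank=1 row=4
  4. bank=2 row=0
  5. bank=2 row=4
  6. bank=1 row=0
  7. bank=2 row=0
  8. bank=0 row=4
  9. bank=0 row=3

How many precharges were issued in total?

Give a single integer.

Answer: 5

Derivation:
Acc 1: bank2 row0 -> MISS (open row0); precharges=0
Acc 2: bank1 row0 -> MISS (open row0); precharges=0
Acc 3: bank1 row4 -> MISS (open row4); precharges=1
Acc 4: bank2 row0 -> HIT
Acc 5: bank2 row4 -> MISS (open row4); precharges=2
Acc 6: bank1 row0 -> MISS (open row0); precharges=3
Acc 7: bank2 row0 -> MISS (open row0); precharges=4
Acc 8: bank0 row4 -> MISS (open row4); precharges=4
Acc 9: bank0 row3 -> MISS (open row3); precharges=5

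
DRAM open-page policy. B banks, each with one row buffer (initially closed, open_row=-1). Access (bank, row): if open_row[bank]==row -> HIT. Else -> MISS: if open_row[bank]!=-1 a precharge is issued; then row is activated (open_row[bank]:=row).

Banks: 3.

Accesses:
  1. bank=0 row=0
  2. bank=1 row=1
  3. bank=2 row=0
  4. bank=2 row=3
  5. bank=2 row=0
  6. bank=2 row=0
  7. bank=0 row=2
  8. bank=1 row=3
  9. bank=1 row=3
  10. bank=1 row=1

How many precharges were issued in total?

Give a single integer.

Answer: 5

Derivation:
Acc 1: bank0 row0 -> MISS (open row0); precharges=0
Acc 2: bank1 row1 -> MISS (open row1); precharges=0
Acc 3: bank2 row0 -> MISS (open row0); precharges=0
Acc 4: bank2 row3 -> MISS (open row3); precharges=1
Acc 5: bank2 row0 -> MISS (open row0); precharges=2
Acc 6: bank2 row0 -> HIT
Acc 7: bank0 row2 -> MISS (open row2); precharges=3
Acc 8: bank1 row3 -> MISS (open row3); precharges=4
Acc 9: bank1 row3 -> HIT
Acc 10: bank1 row1 -> MISS (open row1); precharges=5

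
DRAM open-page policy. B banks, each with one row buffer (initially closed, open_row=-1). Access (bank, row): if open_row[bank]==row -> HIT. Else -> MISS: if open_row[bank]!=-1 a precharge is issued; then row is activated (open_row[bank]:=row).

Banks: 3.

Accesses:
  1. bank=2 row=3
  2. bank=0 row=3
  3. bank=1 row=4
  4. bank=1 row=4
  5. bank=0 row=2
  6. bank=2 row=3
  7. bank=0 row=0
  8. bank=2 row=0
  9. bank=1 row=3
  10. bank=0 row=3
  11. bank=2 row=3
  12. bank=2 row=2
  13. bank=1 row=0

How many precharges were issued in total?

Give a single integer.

Answer: 8

Derivation:
Acc 1: bank2 row3 -> MISS (open row3); precharges=0
Acc 2: bank0 row3 -> MISS (open row3); precharges=0
Acc 3: bank1 row4 -> MISS (open row4); precharges=0
Acc 4: bank1 row4 -> HIT
Acc 5: bank0 row2 -> MISS (open row2); precharges=1
Acc 6: bank2 row3 -> HIT
Acc 7: bank0 row0 -> MISS (open row0); precharges=2
Acc 8: bank2 row0 -> MISS (open row0); precharges=3
Acc 9: bank1 row3 -> MISS (open row3); precharges=4
Acc 10: bank0 row3 -> MISS (open row3); precharges=5
Acc 11: bank2 row3 -> MISS (open row3); precharges=6
Acc 12: bank2 row2 -> MISS (open row2); precharges=7
Acc 13: bank1 row0 -> MISS (open row0); precharges=8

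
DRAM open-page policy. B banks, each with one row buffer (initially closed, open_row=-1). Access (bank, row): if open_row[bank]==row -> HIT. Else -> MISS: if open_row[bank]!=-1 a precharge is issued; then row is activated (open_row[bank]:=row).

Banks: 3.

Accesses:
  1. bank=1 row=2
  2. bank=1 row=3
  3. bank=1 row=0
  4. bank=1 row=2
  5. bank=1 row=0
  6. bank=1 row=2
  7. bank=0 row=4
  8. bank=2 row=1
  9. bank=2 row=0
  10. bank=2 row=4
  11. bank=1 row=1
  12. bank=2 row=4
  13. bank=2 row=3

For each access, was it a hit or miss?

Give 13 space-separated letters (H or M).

Answer: M M M M M M M M M M M H M

Derivation:
Acc 1: bank1 row2 -> MISS (open row2); precharges=0
Acc 2: bank1 row3 -> MISS (open row3); precharges=1
Acc 3: bank1 row0 -> MISS (open row0); precharges=2
Acc 4: bank1 row2 -> MISS (open row2); precharges=3
Acc 5: bank1 row0 -> MISS (open row0); precharges=4
Acc 6: bank1 row2 -> MISS (open row2); precharges=5
Acc 7: bank0 row4 -> MISS (open row4); precharges=5
Acc 8: bank2 row1 -> MISS (open row1); precharges=5
Acc 9: bank2 row0 -> MISS (open row0); precharges=6
Acc 10: bank2 row4 -> MISS (open row4); precharges=7
Acc 11: bank1 row1 -> MISS (open row1); precharges=8
Acc 12: bank2 row4 -> HIT
Acc 13: bank2 row3 -> MISS (open row3); precharges=9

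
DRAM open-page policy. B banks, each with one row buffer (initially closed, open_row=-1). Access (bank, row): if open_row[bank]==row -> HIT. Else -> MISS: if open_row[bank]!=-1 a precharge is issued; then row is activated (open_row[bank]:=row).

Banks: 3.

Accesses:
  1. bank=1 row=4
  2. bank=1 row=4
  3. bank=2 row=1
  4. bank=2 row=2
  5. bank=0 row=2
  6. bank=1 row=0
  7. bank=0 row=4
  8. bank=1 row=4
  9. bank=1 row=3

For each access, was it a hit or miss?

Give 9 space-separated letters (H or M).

Answer: M H M M M M M M M

Derivation:
Acc 1: bank1 row4 -> MISS (open row4); precharges=0
Acc 2: bank1 row4 -> HIT
Acc 3: bank2 row1 -> MISS (open row1); precharges=0
Acc 4: bank2 row2 -> MISS (open row2); precharges=1
Acc 5: bank0 row2 -> MISS (open row2); precharges=1
Acc 6: bank1 row0 -> MISS (open row0); precharges=2
Acc 7: bank0 row4 -> MISS (open row4); precharges=3
Acc 8: bank1 row4 -> MISS (open row4); precharges=4
Acc 9: bank1 row3 -> MISS (open row3); precharges=5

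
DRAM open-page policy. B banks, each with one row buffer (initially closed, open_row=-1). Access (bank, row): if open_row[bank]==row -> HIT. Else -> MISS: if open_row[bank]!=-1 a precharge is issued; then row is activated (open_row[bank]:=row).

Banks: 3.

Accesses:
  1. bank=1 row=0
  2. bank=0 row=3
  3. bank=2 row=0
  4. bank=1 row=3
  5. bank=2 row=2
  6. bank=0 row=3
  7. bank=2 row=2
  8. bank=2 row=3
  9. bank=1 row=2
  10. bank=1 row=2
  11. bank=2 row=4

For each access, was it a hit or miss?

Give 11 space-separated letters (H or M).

Answer: M M M M M H H M M H M

Derivation:
Acc 1: bank1 row0 -> MISS (open row0); precharges=0
Acc 2: bank0 row3 -> MISS (open row3); precharges=0
Acc 3: bank2 row0 -> MISS (open row0); precharges=0
Acc 4: bank1 row3 -> MISS (open row3); precharges=1
Acc 5: bank2 row2 -> MISS (open row2); precharges=2
Acc 6: bank0 row3 -> HIT
Acc 7: bank2 row2 -> HIT
Acc 8: bank2 row3 -> MISS (open row3); precharges=3
Acc 9: bank1 row2 -> MISS (open row2); precharges=4
Acc 10: bank1 row2 -> HIT
Acc 11: bank2 row4 -> MISS (open row4); precharges=5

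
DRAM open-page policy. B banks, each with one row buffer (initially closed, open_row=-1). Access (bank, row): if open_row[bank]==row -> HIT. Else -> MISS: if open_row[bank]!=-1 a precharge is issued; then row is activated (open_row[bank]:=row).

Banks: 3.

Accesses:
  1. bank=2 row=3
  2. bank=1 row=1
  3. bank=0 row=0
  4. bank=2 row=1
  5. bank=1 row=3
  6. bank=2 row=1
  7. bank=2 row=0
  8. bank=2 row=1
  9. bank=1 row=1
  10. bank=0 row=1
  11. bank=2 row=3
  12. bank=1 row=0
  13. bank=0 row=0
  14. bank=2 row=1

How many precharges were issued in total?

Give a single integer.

Answer: 10

Derivation:
Acc 1: bank2 row3 -> MISS (open row3); precharges=0
Acc 2: bank1 row1 -> MISS (open row1); precharges=0
Acc 3: bank0 row0 -> MISS (open row0); precharges=0
Acc 4: bank2 row1 -> MISS (open row1); precharges=1
Acc 5: bank1 row3 -> MISS (open row3); precharges=2
Acc 6: bank2 row1 -> HIT
Acc 7: bank2 row0 -> MISS (open row0); precharges=3
Acc 8: bank2 row1 -> MISS (open row1); precharges=4
Acc 9: bank1 row1 -> MISS (open row1); precharges=5
Acc 10: bank0 row1 -> MISS (open row1); precharges=6
Acc 11: bank2 row3 -> MISS (open row3); precharges=7
Acc 12: bank1 row0 -> MISS (open row0); precharges=8
Acc 13: bank0 row0 -> MISS (open row0); precharges=9
Acc 14: bank2 row1 -> MISS (open row1); precharges=10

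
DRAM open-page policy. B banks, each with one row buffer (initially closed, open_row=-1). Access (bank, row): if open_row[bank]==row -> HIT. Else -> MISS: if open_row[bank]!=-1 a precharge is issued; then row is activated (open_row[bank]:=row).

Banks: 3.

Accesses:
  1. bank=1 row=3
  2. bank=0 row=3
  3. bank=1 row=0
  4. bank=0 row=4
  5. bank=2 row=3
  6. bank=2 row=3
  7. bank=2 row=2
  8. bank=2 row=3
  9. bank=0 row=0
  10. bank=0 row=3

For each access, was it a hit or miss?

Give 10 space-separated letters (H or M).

Answer: M M M M M H M M M M

Derivation:
Acc 1: bank1 row3 -> MISS (open row3); precharges=0
Acc 2: bank0 row3 -> MISS (open row3); precharges=0
Acc 3: bank1 row0 -> MISS (open row0); precharges=1
Acc 4: bank0 row4 -> MISS (open row4); precharges=2
Acc 5: bank2 row3 -> MISS (open row3); precharges=2
Acc 6: bank2 row3 -> HIT
Acc 7: bank2 row2 -> MISS (open row2); precharges=3
Acc 8: bank2 row3 -> MISS (open row3); precharges=4
Acc 9: bank0 row0 -> MISS (open row0); precharges=5
Acc 10: bank0 row3 -> MISS (open row3); precharges=6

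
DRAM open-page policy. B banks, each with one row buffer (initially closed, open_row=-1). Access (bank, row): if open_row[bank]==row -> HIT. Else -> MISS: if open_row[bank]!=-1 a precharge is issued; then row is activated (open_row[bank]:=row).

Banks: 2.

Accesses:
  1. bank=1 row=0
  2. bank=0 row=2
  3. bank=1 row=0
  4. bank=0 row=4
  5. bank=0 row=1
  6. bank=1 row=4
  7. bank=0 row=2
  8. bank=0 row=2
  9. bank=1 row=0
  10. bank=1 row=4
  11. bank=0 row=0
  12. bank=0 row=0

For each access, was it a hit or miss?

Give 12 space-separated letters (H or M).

Acc 1: bank1 row0 -> MISS (open row0); precharges=0
Acc 2: bank0 row2 -> MISS (open row2); precharges=0
Acc 3: bank1 row0 -> HIT
Acc 4: bank0 row4 -> MISS (open row4); precharges=1
Acc 5: bank0 row1 -> MISS (open row1); precharges=2
Acc 6: bank1 row4 -> MISS (open row4); precharges=3
Acc 7: bank0 row2 -> MISS (open row2); precharges=4
Acc 8: bank0 row2 -> HIT
Acc 9: bank1 row0 -> MISS (open row0); precharges=5
Acc 10: bank1 row4 -> MISS (open row4); precharges=6
Acc 11: bank0 row0 -> MISS (open row0); precharges=7
Acc 12: bank0 row0 -> HIT

Answer: M M H M M M M H M M M H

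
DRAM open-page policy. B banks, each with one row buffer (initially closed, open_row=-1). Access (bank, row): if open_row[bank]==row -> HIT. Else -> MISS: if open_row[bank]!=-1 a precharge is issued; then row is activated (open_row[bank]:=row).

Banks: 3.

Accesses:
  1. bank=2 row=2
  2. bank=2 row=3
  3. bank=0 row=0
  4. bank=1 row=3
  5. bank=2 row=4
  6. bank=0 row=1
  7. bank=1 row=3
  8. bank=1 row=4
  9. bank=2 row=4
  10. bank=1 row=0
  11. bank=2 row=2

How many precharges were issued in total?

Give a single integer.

Acc 1: bank2 row2 -> MISS (open row2); precharges=0
Acc 2: bank2 row3 -> MISS (open row3); precharges=1
Acc 3: bank0 row0 -> MISS (open row0); precharges=1
Acc 4: bank1 row3 -> MISS (open row3); precharges=1
Acc 5: bank2 row4 -> MISS (open row4); precharges=2
Acc 6: bank0 row1 -> MISS (open row1); precharges=3
Acc 7: bank1 row3 -> HIT
Acc 8: bank1 row4 -> MISS (open row4); precharges=4
Acc 9: bank2 row4 -> HIT
Acc 10: bank1 row0 -> MISS (open row0); precharges=5
Acc 11: bank2 row2 -> MISS (open row2); precharges=6

Answer: 6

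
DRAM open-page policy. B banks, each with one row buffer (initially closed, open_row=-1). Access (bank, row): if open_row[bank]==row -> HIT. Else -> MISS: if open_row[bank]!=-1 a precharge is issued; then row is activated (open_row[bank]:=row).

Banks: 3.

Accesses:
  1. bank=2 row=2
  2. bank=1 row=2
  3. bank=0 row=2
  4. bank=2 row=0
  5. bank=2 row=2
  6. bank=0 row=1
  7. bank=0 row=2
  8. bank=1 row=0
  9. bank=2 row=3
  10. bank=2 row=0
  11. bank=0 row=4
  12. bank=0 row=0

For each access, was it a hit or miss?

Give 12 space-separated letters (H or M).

Acc 1: bank2 row2 -> MISS (open row2); precharges=0
Acc 2: bank1 row2 -> MISS (open row2); precharges=0
Acc 3: bank0 row2 -> MISS (open row2); precharges=0
Acc 4: bank2 row0 -> MISS (open row0); precharges=1
Acc 5: bank2 row2 -> MISS (open row2); precharges=2
Acc 6: bank0 row1 -> MISS (open row1); precharges=3
Acc 7: bank0 row2 -> MISS (open row2); precharges=4
Acc 8: bank1 row0 -> MISS (open row0); precharges=5
Acc 9: bank2 row3 -> MISS (open row3); precharges=6
Acc 10: bank2 row0 -> MISS (open row0); precharges=7
Acc 11: bank0 row4 -> MISS (open row4); precharges=8
Acc 12: bank0 row0 -> MISS (open row0); precharges=9

Answer: M M M M M M M M M M M M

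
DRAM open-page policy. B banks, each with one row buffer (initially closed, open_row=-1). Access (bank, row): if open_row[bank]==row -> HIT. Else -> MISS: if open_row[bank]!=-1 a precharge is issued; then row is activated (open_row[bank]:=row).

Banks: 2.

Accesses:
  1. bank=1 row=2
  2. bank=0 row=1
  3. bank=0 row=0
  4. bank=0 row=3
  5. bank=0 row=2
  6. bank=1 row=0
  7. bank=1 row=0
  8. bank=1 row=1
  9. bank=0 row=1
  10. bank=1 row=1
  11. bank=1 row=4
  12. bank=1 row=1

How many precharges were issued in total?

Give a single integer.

Acc 1: bank1 row2 -> MISS (open row2); precharges=0
Acc 2: bank0 row1 -> MISS (open row1); precharges=0
Acc 3: bank0 row0 -> MISS (open row0); precharges=1
Acc 4: bank0 row3 -> MISS (open row3); precharges=2
Acc 5: bank0 row2 -> MISS (open row2); precharges=3
Acc 6: bank1 row0 -> MISS (open row0); precharges=4
Acc 7: bank1 row0 -> HIT
Acc 8: bank1 row1 -> MISS (open row1); precharges=5
Acc 9: bank0 row1 -> MISS (open row1); precharges=6
Acc 10: bank1 row1 -> HIT
Acc 11: bank1 row4 -> MISS (open row4); precharges=7
Acc 12: bank1 row1 -> MISS (open row1); precharges=8

Answer: 8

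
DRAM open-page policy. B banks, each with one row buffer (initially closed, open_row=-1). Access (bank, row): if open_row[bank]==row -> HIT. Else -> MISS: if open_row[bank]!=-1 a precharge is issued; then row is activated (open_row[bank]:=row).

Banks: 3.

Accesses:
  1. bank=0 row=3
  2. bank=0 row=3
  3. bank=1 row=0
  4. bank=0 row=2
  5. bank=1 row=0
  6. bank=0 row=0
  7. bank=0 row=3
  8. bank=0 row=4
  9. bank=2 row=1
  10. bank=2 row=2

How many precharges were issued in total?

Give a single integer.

Acc 1: bank0 row3 -> MISS (open row3); precharges=0
Acc 2: bank0 row3 -> HIT
Acc 3: bank1 row0 -> MISS (open row0); precharges=0
Acc 4: bank0 row2 -> MISS (open row2); precharges=1
Acc 5: bank1 row0 -> HIT
Acc 6: bank0 row0 -> MISS (open row0); precharges=2
Acc 7: bank0 row3 -> MISS (open row3); precharges=3
Acc 8: bank0 row4 -> MISS (open row4); precharges=4
Acc 9: bank2 row1 -> MISS (open row1); precharges=4
Acc 10: bank2 row2 -> MISS (open row2); precharges=5

Answer: 5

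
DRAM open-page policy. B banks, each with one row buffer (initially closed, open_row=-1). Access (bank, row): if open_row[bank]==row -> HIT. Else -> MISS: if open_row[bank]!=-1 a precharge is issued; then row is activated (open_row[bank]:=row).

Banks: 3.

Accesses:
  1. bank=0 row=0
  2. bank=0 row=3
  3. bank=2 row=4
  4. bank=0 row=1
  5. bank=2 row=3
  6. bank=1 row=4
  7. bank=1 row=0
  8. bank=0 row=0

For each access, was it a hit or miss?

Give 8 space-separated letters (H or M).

Answer: M M M M M M M M

Derivation:
Acc 1: bank0 row0 -> MISS (open row0); precharges=0
Acc 2: bank0 row3 -> MISS (open row3); precharges=1
Acc 3: bank2 row4 -> MISS (open row4); precharges=1
Acc 4: bank0 row1 -> MISS (open row1); precharges=2
Acc 5: bank2 row3 -> MISS (open row3); precharges=3
Acc 6: bank1 row4 -> MISS (open row4); precharges=3
Acc 7: bank1 row0 -> MISS (open row0); precharges=4
Acc 8: bank0 row0 -> MISS (open row0); precharges=5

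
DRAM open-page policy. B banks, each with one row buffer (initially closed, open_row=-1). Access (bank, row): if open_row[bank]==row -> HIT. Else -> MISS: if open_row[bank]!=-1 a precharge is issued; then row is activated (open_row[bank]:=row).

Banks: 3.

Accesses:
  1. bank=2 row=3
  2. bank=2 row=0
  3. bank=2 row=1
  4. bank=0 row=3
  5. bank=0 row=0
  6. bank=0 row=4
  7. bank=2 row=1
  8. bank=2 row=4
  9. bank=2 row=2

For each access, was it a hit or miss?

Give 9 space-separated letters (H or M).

Answer: M M M M M M H M M

Derivation:
Acc 1: bank2 row3 -> MISS (open row3); precharges=0
Acc 2: bank2 row0 -> MISS (open row0); precharges=1
Acc 3: bank2 row1 -> MISS (open row1); precharges=2
Acc 4: bank0 row3 -> MISS (open row3); precharges=2
Acc 5: bank0 row0 -> MISS (open row0); precharges=3
Acc 6: bank0 row4 -> MISS (open row4); precharges=4
Acc 7: bank2 row1 -> HIT
Acc 8: bank2 row4 -> MISS (open row4); precharges=5
Acc 9: bank2 row2 -> MISS (open row2); precharges=6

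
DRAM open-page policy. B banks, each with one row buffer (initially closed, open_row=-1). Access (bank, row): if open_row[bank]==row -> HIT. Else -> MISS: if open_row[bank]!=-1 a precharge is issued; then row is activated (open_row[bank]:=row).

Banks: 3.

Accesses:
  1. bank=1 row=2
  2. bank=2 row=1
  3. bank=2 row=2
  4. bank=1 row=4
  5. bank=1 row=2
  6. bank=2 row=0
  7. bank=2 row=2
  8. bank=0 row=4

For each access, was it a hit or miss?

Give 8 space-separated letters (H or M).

Answer: M M M M M M M M

Derivation:
Acc 1: bank1 row2 -> MISS (open row2); precharges=0
Acc 2: bank2 row1 -> MISS (open row1); precharges=0
Acc 3: bank2 row2 -> MISS (open row2); precharges=1
Acc 4: bank1 row4 -> MISS (open row4); precharges=2
Acc 5: bank1 row2 -> MISS (open row2); precharges=3
Acc 6: bank2 row0 -> MISS (open row0); precharges=4
Acc 7: bank2 row2 -> MISS (open row2); precharges=5
Acc 8: bank0 row4 -> MISS (open row4); precharges=5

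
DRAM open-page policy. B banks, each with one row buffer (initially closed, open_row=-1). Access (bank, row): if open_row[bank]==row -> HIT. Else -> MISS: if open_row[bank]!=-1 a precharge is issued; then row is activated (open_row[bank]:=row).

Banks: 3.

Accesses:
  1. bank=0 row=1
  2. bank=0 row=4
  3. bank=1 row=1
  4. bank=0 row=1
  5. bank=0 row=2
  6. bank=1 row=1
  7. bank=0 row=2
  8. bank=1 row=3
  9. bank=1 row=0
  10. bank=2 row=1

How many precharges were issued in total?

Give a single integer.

Answer: 5

Derivation:
Acc 1: bank0 row1 -> MISS (open row1); precharges=0
Acc 2: bank0 row4 -> MISS (open row4); precharges=1
Acc 3: bank1 row1 -> MISS (open row1); precharges=1
Acc 4: bank0 row1 -> MISS (open row1); precharges=2
Acc 5: bank0 row2 -> MISS (open row2); precharges=3
Acc 6: bank1 row1 -> HIT
Acc 7: bank0 row2 -> HIT
Acc 8: bank1 row3 -> MISS (open row3); precharges=4
Acc 9: bank1 row0 -> MISS (open row0); precharges=5
Acc 10: bank2 row1 -> MISS (open row1); precharges=5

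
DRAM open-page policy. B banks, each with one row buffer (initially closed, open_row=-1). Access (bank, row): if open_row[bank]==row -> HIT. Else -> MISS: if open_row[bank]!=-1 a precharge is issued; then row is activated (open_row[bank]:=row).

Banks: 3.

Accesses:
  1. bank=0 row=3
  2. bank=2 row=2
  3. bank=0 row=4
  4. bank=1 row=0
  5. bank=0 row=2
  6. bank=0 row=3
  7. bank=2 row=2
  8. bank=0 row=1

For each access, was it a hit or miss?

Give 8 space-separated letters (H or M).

Acc 1: bank0 row3 -> MISS (open row3); precharges=0
Acc 2: bank2 row2 -> MISS (open row2); precharges=0
Acc 3: bank0 row4 -> MISS (open row4); precharges=1
Acc 4: bank1 row0 -> MISS (open row0); precharges=1
Acc 5: bank0 row2 -> MISS (open row2); precharges=2
Acc 6: bank0 row3 -> MISS (open row3); precharges=3
Acc 7: bank2 row2 -> HIT
Acc 8: bank0 row1 -> MISS (open row1); precharges=4

Answer: M M M M M M H M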